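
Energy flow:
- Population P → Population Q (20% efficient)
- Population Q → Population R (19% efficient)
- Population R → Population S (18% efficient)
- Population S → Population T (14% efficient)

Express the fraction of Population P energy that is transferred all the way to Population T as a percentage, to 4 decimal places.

Product of link efficiencies: 0.2 × 0.19 × 0.18 × 0.14 = 0.0009576
As a percentage: 0.0009576 × 100 = 0.0958%

0.0958%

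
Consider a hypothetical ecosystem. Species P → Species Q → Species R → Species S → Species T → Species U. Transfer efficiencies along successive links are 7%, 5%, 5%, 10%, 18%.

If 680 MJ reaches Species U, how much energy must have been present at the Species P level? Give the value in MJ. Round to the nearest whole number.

Cumulative transfer efficiency: 0.07 × 0.05 × 0.05 × 0.1 × 0.18 = 0.00000315
Species P energy = 680 / 0.00000315 = 215873016 MJ

215873016 MJ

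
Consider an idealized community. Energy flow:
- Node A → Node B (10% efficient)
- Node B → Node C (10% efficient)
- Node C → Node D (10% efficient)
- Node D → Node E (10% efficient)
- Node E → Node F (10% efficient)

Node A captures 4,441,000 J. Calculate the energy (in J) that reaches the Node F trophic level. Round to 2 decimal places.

44.41 J

Node B: 4441000 × 0.1 = 444100 J
Node C: 444100 × 0.1 = 44410 J
Node D: 44410 × 0.1 = 4441 J
Node E: 4441 × 0.1 = 444.1 J
Node F: 444.1 × 0.1 = 44.41 J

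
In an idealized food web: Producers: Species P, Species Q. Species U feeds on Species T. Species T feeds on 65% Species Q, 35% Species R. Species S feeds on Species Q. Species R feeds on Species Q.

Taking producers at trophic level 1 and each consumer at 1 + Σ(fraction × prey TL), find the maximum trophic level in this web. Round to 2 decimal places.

Species R: 1 + 1 = 2
Species S: 1 + 1 = 2
Species T: 1 + (0.65×1 + 0.35×2) = 2.35
Species U: 1 + 2.35 = 3.35

3.35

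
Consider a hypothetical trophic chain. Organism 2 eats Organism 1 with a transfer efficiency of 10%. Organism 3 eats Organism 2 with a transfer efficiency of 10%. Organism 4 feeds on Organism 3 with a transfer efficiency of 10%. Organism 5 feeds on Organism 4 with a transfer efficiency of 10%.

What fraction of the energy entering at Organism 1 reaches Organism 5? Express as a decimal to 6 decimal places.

Product of link efficiencies: 0.1 × 0.1 × 0.1 × 0.1 = 0.0001

0.000100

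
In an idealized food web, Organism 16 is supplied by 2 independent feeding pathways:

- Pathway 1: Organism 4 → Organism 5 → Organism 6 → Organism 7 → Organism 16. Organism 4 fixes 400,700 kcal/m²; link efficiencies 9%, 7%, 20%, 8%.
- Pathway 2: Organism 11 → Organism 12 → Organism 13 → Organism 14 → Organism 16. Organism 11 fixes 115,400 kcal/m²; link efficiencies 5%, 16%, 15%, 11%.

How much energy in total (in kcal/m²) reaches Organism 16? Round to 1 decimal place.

Pathway 1: 400700 × 0.09 × 0.07 × 0.2 × 0.08 = 40.39056 kcal/m²
Pathway 2: 115400 × 0.05 × 0.16 × 0.15 × 0.11 = 15.2328 kcal/m²
Total at Organism 16: 40.39056 + 15.2328 = 55.62336 kcal/m²

55.6 kcal/m²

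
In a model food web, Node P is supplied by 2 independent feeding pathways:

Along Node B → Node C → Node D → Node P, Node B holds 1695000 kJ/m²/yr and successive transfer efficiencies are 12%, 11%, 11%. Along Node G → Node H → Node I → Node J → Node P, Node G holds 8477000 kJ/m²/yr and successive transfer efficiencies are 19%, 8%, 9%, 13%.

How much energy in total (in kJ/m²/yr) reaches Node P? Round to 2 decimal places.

Via Node B: 1695000 × 0.12 × 0.11 × 0.11 = 2461.14 kJ/m²/yr
Via Node G: 8477000 × 0.19 × 0.08 × 0.09 × 0.13 = 1507.54968 kJ/m²/yr
Total at Node P: 2461.14 + 1507.54968 = 3968.68968 kJ/m²/yr

3968.69 kJ/m²/yr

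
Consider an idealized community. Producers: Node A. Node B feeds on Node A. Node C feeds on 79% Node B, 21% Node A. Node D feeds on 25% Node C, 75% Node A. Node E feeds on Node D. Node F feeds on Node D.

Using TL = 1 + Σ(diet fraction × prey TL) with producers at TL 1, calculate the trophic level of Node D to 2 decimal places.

Node B: 1 + 1 = 2
Node C: 1 + (0.79×2 + 0.21×1) = 2.79
Node D: 1 + (0.25×2.79 + 0.75×1) = 2.4475
Node E: 1 + 2.4475 = 3.4475
Node F: 1 + 2.4475 = 3.4475

2.45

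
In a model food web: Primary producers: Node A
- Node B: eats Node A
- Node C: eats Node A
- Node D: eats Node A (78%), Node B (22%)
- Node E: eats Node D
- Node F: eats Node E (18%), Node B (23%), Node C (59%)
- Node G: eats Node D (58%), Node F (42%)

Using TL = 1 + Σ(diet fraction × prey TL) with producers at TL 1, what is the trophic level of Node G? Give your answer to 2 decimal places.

3.64

Node B: 1 + 1 = 2
Node C: 1 + 1 = 2
Node D: 1 + (0.78×1 + 0.22×2) = 2.22
Node E: 1 + 2.22 = 3.22
Node F: 1 + (0.18×3.22 + 0.23×2 + 0.59×2) = 3.2196
Node G: 1 + (0.58×2.22 + 0.42×3.2196) = 3.639832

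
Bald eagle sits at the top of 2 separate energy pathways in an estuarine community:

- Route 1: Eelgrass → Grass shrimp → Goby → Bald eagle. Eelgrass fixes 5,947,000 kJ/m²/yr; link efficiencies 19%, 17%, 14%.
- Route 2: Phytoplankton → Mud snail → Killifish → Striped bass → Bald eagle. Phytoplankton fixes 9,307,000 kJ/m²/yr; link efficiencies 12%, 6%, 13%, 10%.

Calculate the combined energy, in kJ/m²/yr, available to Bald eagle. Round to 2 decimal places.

27763.47 kJ/m²/yr

Route 1: 5947000 × 0.19 × 0.17 × 0.14 = 26892.334 kJ/m²/yr
Route 2: 9307000 × 0.12 × 0.06 × 0.13 × 0.1 = 871.1352 kJ/m²/yr
Total at Bald eagle: 26892.334 + 871.1352 = 27763.4692 kJ/m²/yr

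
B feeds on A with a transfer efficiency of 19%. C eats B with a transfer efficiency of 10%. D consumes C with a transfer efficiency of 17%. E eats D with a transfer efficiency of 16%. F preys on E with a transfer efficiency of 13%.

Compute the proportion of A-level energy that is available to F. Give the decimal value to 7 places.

Product of link efficiencies: 0.19 × 0.1 × 0.17 × 0.16 × 0.13 = 0.000067184

0.0000672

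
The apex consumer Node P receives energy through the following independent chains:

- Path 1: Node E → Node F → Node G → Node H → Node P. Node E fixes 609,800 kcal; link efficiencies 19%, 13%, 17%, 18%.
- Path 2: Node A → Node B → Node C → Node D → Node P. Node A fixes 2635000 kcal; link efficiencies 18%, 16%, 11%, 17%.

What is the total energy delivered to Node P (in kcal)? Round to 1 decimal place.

1880.0 kcal

Path 1: 609800 × 0.19 × 0.13 × 0.17 × 0.18 = 460.899036 kcal
Path 2: 2635000 × 0.18 × 0.16 × 0.11 × 0.17 = 1419.1056 kcal
Total at Node P: 460.899036 + 1419.1056 = 1880.004636 kcal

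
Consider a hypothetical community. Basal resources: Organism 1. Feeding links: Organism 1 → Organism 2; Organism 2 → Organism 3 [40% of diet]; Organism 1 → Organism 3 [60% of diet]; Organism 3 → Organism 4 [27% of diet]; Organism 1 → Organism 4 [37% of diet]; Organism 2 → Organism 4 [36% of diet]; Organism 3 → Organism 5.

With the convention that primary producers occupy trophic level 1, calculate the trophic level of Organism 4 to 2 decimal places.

2.74

Organism 2: 1 + 1 = 2
Organism 3: 1 + (0.4×2 + 0.6×1) = 2.4
Organism 4: 1 + (0.27×2.4 + 0.37×1 + 0.36×2) = 2.738
Organism 5: 1 + 2.4 = 3.4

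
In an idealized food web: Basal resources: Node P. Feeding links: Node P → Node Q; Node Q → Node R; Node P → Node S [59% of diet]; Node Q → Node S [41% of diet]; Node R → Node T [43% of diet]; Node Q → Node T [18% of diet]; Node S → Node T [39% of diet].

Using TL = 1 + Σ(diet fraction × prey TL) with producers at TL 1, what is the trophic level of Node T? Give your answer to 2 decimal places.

3.59

Node Q: 1 + 1 = 2
Node R: 1 + 2 = 3
Node S: 1 + (0.59×1 + 0.41×2) = 2.41
Node T: 1 + (0.43×3 + 0.18×2 + 0.39×2.41) = 3.5899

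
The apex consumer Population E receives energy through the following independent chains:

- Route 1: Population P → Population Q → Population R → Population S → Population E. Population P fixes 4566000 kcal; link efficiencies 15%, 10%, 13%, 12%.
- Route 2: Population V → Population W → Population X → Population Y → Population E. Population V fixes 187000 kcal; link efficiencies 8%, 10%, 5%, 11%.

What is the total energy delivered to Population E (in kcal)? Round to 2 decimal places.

Route 1: 4566000 × 0.15 × 0.1 × 0.13 × 0.12 = 1068.444 kcal
Route 2: 187000 × 0.08 × 0.1 × 0.05 × 0.11 = 8.228 kcal
Total at Population E: 1068.444 + 8.228 = 1076.672 kcal

1076.67 kcal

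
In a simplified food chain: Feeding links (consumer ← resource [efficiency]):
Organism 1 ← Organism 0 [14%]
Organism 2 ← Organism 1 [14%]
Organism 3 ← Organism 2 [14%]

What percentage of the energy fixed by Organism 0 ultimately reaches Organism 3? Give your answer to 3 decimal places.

Product of link efficiencies: 0.14 × 0.14 × 0.14 = 0.002744
As a percentage: 0.002744 × 100 = 0.274%

0.274%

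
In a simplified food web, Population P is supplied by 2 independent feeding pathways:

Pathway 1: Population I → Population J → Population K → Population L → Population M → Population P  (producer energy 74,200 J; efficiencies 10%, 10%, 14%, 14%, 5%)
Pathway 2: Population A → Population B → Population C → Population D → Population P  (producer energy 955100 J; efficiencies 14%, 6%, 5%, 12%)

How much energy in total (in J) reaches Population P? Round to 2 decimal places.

48.86 J

Pathway 1: 74200 × 0.1 × 0.1 × 0.14 × 0.14 × 0.05 = 0.72716 J
Pathway 2: 955100 × 0.14 × 0.06 × 0.05 × 0.12 = 48.13704 J
Total at Population P: 0.72716 + 48.13704 = 48.8642 J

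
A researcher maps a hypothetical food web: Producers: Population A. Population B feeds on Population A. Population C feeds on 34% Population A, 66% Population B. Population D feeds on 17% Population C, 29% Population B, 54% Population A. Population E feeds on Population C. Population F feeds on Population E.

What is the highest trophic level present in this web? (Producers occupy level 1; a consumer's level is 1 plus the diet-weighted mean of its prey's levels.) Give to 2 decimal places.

4.66

Population B: 1 + 1 = 2
Population C: 1 + (0.34×1 + 0.66×2) = 2.66
Population D: 1 + (0.17×2.66 + 0.29×2 + 0.54×1) = 2.5722
Population E: 1 + 2.66 = 3.66
Population F: 1 + 3.66 = 4.66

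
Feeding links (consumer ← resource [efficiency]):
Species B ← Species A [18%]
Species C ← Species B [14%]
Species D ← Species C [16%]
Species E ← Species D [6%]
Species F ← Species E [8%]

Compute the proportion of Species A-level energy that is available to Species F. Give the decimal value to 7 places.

Product of link efficiencies: 0.18 × 0.14 × 0.16 × 0.06 × 0.08 = 0.0000193536

0.0000194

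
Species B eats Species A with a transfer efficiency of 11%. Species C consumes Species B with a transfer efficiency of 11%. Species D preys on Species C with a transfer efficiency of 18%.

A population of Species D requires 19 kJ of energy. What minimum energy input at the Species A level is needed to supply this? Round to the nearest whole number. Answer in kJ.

Cumulative transfer efficiency: 0.11 × 0.11 × 0.18 = 0.002178
Species A energy = 19 / 0.002178 = 8724 kJ

8724 kJ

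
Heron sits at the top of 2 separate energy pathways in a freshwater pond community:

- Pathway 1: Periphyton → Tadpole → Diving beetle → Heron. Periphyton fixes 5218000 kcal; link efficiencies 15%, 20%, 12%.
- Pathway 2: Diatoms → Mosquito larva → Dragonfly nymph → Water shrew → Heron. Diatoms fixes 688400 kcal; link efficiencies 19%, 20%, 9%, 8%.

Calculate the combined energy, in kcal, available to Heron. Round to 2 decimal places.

18973.15 kcal

Pathway 1: 5218000 × 0.15 × 0.2 × 0.12 = 18784.8 kcal
Pathway 2: 688400 × 0.19 × 0.2 × 0.09 × 0.08 = 188.34624 kcal
Total at Heron: 18784.8 + 188.34624 = 18973.14624 kcal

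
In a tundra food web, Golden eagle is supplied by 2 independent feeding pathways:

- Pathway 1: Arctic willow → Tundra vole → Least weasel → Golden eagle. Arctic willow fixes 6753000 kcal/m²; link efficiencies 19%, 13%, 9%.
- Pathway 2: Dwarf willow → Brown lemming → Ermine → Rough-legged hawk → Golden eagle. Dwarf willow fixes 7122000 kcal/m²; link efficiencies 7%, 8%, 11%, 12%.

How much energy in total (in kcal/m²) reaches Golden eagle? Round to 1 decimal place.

15538.4 kcal/m²

Pathway 1: 6753000 × 0.19 × 0.13 × 0.09 = 15011.919 kcal/m²
Pathway 2: 7122000 × 0.07 × 0.08 × 0.11 × 0.12 = 526.45824 kcal/m²
Total at Golden eagle: 15011.919 + 526.45824 = 15538.37724 kcal/m²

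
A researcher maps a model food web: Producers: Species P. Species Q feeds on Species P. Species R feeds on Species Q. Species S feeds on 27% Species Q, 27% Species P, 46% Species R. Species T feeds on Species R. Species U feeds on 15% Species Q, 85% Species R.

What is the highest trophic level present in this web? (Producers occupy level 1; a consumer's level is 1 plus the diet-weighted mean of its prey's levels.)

4

Species Q: 1 + 1 = 2
Species R: 1 + 2 = 3
Species S: 1 + (0.27×2 + 0.27×1 + 0.46×3) = 3.19
Species T: 1 + 3 = 4
Species U: 1 + (0.15×2 + 0.85×3) = 3.85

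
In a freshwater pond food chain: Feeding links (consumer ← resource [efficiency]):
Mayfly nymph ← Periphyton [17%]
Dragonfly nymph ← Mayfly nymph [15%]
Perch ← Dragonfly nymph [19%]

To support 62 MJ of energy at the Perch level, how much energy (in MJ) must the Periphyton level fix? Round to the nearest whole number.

12797 MJ

Cumulative transfer efficiency: 0.17 × 0.15 × 0.19 = 0.004845
Periphyton energy = 62 / 0.004845 = 12797 MJ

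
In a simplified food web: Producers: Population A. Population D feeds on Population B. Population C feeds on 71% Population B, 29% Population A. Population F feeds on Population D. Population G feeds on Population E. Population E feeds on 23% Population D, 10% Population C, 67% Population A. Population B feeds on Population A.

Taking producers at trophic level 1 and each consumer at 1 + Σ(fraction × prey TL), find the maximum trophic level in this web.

4

Population B: 1 + 1 = 2
Population C: 1 + (0.71×2 + 0.29×1) = 2.71
Population D: 1 + 2 = 3
Population E: 1 + (0.23×3 + 0.1×2.71 + 0.67×1) = 2.631
Population F: 1 + 3 = 4
Population G: 1 + 2.631 = 3.631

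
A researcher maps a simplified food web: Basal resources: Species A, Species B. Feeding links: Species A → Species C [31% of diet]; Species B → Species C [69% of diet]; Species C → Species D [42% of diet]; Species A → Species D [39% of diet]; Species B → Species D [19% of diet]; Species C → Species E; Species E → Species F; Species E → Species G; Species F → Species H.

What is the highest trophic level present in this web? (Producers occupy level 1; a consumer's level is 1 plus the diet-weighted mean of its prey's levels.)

Species C: 1 + (0.31×1 + 0.69×1) = 2
Species D: 1 + (0.42×2 + 0.39×1 + 0.19×1) = 2.42
Species E: 1 + 2 = 3
Species F: 1 + 3 = 4
Species G: 1 + 3 = 4
Species H: 1 + 4 = 5

5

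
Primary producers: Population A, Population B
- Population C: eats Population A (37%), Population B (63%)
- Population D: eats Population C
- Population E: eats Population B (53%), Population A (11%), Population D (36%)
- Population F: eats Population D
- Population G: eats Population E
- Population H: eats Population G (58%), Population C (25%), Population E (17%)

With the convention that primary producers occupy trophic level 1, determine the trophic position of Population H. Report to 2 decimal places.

Population C: 1 + (0.37×1 + 0.63×1) = 2
Population D: 1 + 2 = 3
Population E: 1 + (0.53×1 + 0.11×1 + 0.36×3) = 2.72
Population F: 1 + 3 = 4
Population G: 1 + 2.72 = 3.72
Population H: 1 + (0.58×3.72 + 0.25×2 + 0.17×2.72) = 4.12

4.12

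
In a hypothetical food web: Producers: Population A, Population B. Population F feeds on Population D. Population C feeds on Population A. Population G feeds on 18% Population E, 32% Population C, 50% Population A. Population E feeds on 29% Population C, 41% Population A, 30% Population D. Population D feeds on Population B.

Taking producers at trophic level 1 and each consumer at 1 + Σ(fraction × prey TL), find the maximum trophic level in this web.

Population C: 1 + 1 = 2
Population D: 1 + 1 = 2
Population E: 1 + (0.29×2 + 0.41×1 + 0.3×2) = 2.59
Population F: 1 + 2 = 3
Population G: 1 + (0.18×2.59 + 0.32×2 + 0.5×1) = 2.6062

3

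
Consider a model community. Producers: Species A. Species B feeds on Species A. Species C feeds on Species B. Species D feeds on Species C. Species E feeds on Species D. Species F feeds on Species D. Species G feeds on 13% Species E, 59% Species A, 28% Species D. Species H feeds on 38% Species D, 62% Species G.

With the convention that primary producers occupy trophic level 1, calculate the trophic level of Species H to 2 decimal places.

Species B: 1 + 1 = 2
Species C: 1 + 2 = 3
Species D: 1 + 3 = 4
Species E: 1 + 4 = 5
Species F: 1 + 4 = 5
Species G: 1 + (0.13×5 + 0.59×1 + 0.28×4) = 3.36
Species H: 1 + (0.38×4 + 0.62×3.36) = 4.6032

4.60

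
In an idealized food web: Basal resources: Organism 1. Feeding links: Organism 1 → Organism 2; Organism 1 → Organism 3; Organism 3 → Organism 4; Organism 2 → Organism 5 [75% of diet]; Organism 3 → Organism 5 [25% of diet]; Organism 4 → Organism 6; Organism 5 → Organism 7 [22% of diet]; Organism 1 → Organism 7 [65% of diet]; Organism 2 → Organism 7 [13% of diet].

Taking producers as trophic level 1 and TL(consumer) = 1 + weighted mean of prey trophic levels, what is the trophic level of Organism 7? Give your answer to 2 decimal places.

Organism 2: 1 + 1 = 2
Organism 3: 1 + 1 = 2
Organism 4: 1 + 2 = 3
Organism 5: 1 + (0.75×2 + 0.25×2) = 3
Organism 6: 1 + 3 = 4
Organism 7: 1 + (0.22×3 + 0.65×1 + 0.13×2) = 2.57

2.57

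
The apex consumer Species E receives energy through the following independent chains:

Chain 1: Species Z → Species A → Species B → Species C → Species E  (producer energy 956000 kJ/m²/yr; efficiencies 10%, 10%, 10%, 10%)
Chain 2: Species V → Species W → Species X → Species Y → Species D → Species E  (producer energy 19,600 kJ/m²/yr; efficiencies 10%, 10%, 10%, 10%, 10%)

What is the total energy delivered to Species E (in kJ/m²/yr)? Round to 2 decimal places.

95.80 kJ/m²/yr

Chain 1: 956000 × 0.1 × 0.1 × 0.1 × 0.1 = 95.6 kJ/m²/yr
Chain 2: 19600 × 0.1 × 0.1 × 0.1 × 0.1 × 0.1 = 0.196 kJ/m²/yr
Total at Species E: 95.6 + 0.196 = 95.796 kJ/m²/yr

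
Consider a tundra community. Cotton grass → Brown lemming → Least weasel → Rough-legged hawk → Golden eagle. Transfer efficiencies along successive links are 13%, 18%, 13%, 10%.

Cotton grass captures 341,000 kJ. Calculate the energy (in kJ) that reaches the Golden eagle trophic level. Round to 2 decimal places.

103.73 kJ

Brown lemming: 341000 × 0.13 = 44330 kJ
Least weasel: 44330 × 0.18 = 7979.4 kJ
Rough-legged hawk: 7979.4 × 0.13 = 1037.322 kJ
Golden eagle: 1037.322 × 0.1 = 103.7322 kJ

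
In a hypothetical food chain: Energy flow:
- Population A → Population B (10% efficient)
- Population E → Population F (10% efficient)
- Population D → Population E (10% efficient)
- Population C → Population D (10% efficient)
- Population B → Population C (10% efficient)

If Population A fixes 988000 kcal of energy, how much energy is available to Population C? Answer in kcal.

9880 kcal

Population B: 988000 × 0.1 = 98800 kcal
Population C: 98800 × 0.1 = 9880 kcal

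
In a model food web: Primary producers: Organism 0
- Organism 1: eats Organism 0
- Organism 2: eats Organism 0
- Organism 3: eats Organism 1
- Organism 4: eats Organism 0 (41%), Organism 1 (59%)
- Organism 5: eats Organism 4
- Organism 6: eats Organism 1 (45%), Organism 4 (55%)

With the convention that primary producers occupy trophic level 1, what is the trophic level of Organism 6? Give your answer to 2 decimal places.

Organism 1: 1 + 1 = 2
Organism 2: 1 + 1 = 2
Organism 3: 1 + 2 = 3
Organism 4: 1 + (0.41×1 + 0.59×2) = 2.59
Organism 5: 1 + 2.59 = 3.59
Organism 6: 1 + (0.45×2 + 0.55×2.59) = 3.3245

3.32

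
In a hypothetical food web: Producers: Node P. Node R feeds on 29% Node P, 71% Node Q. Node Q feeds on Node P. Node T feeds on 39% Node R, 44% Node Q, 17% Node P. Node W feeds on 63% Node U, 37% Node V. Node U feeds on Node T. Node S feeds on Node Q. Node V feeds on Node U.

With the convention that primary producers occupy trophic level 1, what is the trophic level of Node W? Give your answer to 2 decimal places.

5.48

Node Q: 1 + 1 = 2
Node R: 1 + (0.29×1 + 0.71×2) = 2.71
Node S: 1 + 2 = 3
Node T: 1 + (0.39×2.71 + 0.44×2 + 0.17×1) = 3.1069
Node U: 1 + 3.1069 = 4.1069
Node V: 1 + 4.1069 = 5.1069
Node W: 1 + (0.63×4.1069 + 0.37×5.1069) = 5.4769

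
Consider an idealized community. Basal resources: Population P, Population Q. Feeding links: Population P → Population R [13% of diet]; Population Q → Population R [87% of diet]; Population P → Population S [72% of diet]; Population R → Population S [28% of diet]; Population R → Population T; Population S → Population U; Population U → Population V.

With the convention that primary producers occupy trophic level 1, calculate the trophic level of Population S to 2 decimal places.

Population R: 1 + (0.13×1 + 0.87×1) = 2
Population S: 1 + (0.72×1 + 0.28×2) = 2.28
Population T: 1 + 2 = 3
Population U: 1 + 2.28 = 3.28
Population V: 1 + 3.28 = 4.28

2.28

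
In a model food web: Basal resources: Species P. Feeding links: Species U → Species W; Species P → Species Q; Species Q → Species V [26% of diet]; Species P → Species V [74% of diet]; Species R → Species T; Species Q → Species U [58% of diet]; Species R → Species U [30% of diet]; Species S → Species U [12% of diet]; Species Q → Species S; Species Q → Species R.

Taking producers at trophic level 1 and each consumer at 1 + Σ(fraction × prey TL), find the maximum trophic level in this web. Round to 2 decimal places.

Species Q: 1 + 1 = 2
Species R: 1 + 2 = 3
Species S: 1 + 2 = 3
Species T: 1 + 3 = 4
Species U: 1 + (0.58×2 + 0.3×3 + 0.12×3) = 3.42
Species V: 1 + (0.74×1 + 0.26×2) = 2.26
Species W: 1 + 3.42 = 4.42

4.42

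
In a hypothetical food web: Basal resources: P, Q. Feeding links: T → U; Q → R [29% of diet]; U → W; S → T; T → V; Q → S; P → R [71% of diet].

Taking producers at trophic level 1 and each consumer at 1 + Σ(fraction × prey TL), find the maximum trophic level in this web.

5

R: 1 + (0.29×1 + 0.71×1) = 2
S: 1 + 1 = 2
T: 1 + 2 = 3
U: 1 + 3 = 4
V: 1 + 3 = 4
W: 1 + 4 = 5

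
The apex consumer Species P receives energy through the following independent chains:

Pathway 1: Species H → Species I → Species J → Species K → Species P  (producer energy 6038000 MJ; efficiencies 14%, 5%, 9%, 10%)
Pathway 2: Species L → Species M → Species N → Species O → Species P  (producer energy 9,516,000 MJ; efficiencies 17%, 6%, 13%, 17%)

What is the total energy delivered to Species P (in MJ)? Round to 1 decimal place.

Pathway 1: 6038000 × 0.14 × 0.05 × 0.09 × 0.1 = 380.394 MJ
Pathway 2: 9516000 × 0.17 × 0.06 × 0.13 × 0.17 = 2145.09672 MJ
Total at Species P: 380.394 + 2145.09672 = 2525.49072 MJ

2525.5 MJ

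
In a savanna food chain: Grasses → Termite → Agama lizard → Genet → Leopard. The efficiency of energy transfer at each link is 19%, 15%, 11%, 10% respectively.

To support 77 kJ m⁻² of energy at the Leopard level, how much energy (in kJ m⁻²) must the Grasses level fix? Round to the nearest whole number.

Cumulative transfer efficiency: 0.19 × 0.15 × 0.11 × 0.1 = 0.0003135
Grasses energy = 77 / 0.0003135 = 245614 kJ m⁻²

245614 kJ m⁻²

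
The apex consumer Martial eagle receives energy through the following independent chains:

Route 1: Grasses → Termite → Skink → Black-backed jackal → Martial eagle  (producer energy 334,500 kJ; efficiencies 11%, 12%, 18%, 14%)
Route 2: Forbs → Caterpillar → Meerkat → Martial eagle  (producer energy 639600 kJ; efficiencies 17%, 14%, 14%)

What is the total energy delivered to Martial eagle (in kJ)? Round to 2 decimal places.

Route 1: 334500 × 0.11 × 0.12 × 0.18 × 0.14 = 111.26808 kJ
Route 2: 639600 × 0.17 × 0.14 × 0.14 = 2131.1472 kJ
Total at Martial eagle: 111.26808 + 2131.1472 = 2242.41528 kJ

2242.42 kJ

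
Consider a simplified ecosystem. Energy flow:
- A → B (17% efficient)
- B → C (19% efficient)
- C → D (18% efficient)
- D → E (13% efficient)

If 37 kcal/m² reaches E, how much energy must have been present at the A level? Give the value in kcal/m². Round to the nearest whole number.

48953 kcal/m²

Cumulative transfer efficiency: 0.17 × 0.19 × 0.18 × 0.13 = 0.00075582
A energy = 37 / 0.00075582 = 48953 kcal/m²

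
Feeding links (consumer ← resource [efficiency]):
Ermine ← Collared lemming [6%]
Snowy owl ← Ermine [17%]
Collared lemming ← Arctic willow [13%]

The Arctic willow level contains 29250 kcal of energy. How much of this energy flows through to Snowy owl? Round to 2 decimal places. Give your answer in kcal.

38.79 kcal

Collared lemming: 29250 × 0.13 = 3802.5 kcal
Ermine: 3802.5 × 0.06 = 228.15 kcal
Snowy owl: 228.15 × 0.17 = 38.7855 kcal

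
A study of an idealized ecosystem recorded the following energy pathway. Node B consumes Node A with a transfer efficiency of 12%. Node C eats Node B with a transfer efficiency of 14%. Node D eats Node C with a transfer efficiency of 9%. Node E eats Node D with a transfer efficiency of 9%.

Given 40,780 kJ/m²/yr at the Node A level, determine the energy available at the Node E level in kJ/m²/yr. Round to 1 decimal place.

Node B: 40780 × 0.12 = 4893.6 kJ/m²/yr
Node C: 4893.6 × 0.14 = 685.104 kJ/m²/yr
Node D: 685.104 × 0.09 = 61.65936 kJ/m²/yr
Node E: 61.65936 × 0.09 = 5.5493424 kJ/m²/yr

5.5 kJ/m²/yr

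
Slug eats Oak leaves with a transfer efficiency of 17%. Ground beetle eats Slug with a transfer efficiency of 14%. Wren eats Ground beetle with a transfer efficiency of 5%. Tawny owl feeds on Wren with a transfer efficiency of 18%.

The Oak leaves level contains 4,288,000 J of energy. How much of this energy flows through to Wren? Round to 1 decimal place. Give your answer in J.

5102.7 J

Slug: 4288000 × 0.17 = 728960 J
Ground beetle: 728960 × 0.14 = 102054.4 J
Wren: 102054.4 × 0.05 = 5102.72 J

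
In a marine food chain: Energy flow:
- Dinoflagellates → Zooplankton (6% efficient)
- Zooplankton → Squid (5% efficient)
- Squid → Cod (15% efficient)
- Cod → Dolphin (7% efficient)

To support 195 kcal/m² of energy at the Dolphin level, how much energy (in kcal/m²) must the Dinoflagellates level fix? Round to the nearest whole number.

Cumulative transfer efficiency: 0.06 × 0.05 × 0.15 × 0.07 = 0.0000315
Dinoflagellates energy = 195 / 0.0000315 = 6190476 kcal/m²

6190476 kcal/m²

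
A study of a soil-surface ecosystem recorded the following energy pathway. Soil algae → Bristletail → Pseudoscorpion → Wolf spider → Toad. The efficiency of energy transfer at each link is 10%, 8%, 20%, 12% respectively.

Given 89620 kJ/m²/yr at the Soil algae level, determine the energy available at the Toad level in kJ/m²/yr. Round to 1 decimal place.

Bristletail: 89620 × 0.1 = 8962 kJ/m²/yr
Pseudoscorpion: 8962 × 0.08 = 716.96 kJ/m²/yr
Wolf spider: 716.96 × 0.2 = 143.392 kJ/m²/yr
Toad: 143.392 × 0.12 = 17.20704 kJ/m²/yr

17.2 kJ/m²/yr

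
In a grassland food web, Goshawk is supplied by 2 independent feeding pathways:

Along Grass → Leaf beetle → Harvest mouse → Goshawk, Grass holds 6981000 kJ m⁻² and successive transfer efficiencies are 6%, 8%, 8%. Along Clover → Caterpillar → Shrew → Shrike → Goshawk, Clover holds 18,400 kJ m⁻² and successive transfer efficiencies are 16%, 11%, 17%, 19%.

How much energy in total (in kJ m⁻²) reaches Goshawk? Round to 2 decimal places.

2691.16 kJ m⁻²

Via Grass: 6981000 × 0.06 × 0.08 × 0.08 = 2680.704 kJ m⁻²
Via Clover: 18400 × 0.16 × 0.11 × 0.17 × 0.19 = 10.460032 kJ m⁻²
Total at Goshawk: 2680.704 + 10.460032 = 2691.164032 kJ m⁻²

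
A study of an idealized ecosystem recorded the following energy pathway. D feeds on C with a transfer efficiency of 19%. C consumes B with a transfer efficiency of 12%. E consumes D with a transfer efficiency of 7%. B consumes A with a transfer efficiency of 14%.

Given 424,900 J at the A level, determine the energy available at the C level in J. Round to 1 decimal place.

7138.3 J

B: 424900 × 0.14 = 59486 J
C: 59486 × 0.12 = 7138.32 J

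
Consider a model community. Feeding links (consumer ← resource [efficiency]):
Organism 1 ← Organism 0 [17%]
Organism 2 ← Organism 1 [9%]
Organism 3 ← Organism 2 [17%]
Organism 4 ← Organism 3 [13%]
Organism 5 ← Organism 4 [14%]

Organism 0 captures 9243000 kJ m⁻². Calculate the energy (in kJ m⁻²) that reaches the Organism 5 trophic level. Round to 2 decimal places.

437.55 kJ m⁻²

Organism 1: 9243000 × 0.17 = 1571310 kJ m⁻²
Organism 2: 1571310 × 0.09 = 141417.9 kJ m⁻²
Organism 3: 141417.9 × 0.17 = 24041.043 kJ m⁻²
Organism 4: 24041.043 × 0.13 = 3125.33559 kJ m⁻²
Organism 5: 3125.33559 × 0.14 = 437.5469826 kJ m⁻²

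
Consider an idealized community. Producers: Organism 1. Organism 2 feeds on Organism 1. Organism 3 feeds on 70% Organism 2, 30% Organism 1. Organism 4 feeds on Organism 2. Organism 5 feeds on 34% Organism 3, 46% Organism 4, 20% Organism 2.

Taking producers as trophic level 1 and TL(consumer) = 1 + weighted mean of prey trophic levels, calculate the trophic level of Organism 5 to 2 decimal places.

Organism 2: 1 + 1 = 2
Organism 3: 1 + (0.7×2 + 0.3×1) = 2.7
Organism 4: 1 + 2 = 3
Organism 5: 1 + (0.34×2.7 + 0.46×3 + 0.2×2) = 3.698

3.70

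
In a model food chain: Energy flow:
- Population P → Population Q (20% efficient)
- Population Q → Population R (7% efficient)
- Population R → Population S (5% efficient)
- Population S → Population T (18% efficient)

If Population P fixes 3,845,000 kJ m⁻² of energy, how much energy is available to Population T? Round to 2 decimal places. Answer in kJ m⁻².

484.47 kJ m⁻²

Population Q: 3845000 × 0.2 = 769000 kJ m⁻²
Population R: 769000 × 0.07 = 53830 kJ m⁻²
Population S: 53830 × 0.05 = 2691.5 kJ m⁻²
Population T: 2691.5 × 0.18 = 484.47 kJ m⁻²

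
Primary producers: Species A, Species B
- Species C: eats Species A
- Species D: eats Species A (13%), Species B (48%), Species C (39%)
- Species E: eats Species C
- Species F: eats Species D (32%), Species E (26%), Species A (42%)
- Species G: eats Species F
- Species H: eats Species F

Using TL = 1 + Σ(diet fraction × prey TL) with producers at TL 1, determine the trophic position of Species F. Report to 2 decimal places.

2.96

Species C: 1 + 1 = 2
Species D: 1 + (0.13×1 + 0.48×1 + 0.39×2) = 2.39
Species E: 1 + 2 = 3
Species F: 1 + (0.32×2.39 + 0.26×3 + 0.42×1) = 2.9648
Species G: 1 + 2.9648 = 3.9648
Species H: 1 + 2.9648 = 3.9648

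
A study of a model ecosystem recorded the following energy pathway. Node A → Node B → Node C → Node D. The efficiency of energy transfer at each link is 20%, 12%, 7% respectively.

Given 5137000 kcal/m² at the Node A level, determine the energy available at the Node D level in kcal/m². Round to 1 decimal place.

8630.2 kcal/m²

Node B: 5137000 × 0.2 = 1027400 kcal/m²
Node C: 1027400 × 0.12 = 123288 kcal/m²
Node D: 123288 × 0.07 = 8630.16 kcal/m²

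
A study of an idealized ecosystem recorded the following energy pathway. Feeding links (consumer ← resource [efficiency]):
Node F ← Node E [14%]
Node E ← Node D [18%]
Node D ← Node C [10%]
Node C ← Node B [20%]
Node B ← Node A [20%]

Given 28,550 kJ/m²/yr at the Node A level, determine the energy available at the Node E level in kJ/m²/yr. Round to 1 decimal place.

Node B: 28550 × 0.2 = 5710 kJ/m²/yr
Node C: 5710 × 0.2 = 1142 kJ/m²/yr
Node D: 1142 × 0.1 = 114.2 kJ/m²/yr
Node E: 114.2 × 0.18 = 20.556 kJ/m²/yr

20.6 kJ/m²/yr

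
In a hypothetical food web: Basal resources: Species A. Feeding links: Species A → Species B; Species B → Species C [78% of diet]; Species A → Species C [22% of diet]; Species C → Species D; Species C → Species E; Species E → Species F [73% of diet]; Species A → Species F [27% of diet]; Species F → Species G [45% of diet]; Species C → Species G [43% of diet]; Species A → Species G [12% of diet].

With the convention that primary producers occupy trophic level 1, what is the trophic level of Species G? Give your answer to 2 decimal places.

4.13

Species B: 1 + 1 = 2
Species C: 1 + (0.78×2 + 0.22×1) = 2.78
Species D: 1 + 2.78 = 3.78
Species E: 1 + 2.78 = 3.78
Species F: 1 + (0.73×3.78 + 0.27×1) = 4.0294
Species G: 1 + (0.45×4.0294 + 0.43×2.78 + 0.12×1) = 4.12863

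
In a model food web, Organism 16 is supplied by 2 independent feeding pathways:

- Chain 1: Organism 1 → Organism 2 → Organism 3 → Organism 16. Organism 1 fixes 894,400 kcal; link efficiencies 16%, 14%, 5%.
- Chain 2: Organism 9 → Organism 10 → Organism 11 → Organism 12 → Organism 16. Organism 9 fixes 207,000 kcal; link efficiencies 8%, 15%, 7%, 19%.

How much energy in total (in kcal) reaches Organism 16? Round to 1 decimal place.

Chain 1: 894400 × 0.16 × 0.14 × 0.05 = 1001.728 kcal
Chain 2: 207000 × 0.08 × 0.15 × 0.07 × 0.19 = 33.0372 kcal
Total at Organism 16: 1001.728 + 33.0372 = 1034.7652 kcal

1034.8 kcal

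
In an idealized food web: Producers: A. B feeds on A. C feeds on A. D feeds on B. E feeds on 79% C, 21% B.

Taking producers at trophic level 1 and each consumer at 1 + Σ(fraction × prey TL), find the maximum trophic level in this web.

B: 1 + 1 = 2
C: 1 + 1 = 2
D: 1 + 2 = 3
E: 1 + (0.79×2 + 0.21×2) = 3

3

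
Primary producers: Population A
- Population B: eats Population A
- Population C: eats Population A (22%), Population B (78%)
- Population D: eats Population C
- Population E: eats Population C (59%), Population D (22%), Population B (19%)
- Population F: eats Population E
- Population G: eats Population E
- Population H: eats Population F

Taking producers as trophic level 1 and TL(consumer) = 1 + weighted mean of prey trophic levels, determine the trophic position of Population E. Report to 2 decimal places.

Population B: 1 + 1 = 2
Population C: 1 + (0.22×1 + 0.78×2) = 2.78
Population D: 1 + 2.78 = 3.78
Population E: 1 + (0.59×2.78 + 0.22×3.78 + 0.19×2) = 3.8518
Population F: 1 + 3.8518 = 4.8518
Population G: 1 + 3.8518 = 4.8518
Population H: 1 + 4.8518 = 5.8518

3.85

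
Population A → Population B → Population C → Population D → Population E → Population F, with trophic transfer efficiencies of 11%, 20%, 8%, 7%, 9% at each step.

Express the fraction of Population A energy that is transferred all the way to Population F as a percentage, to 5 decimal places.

Product of link efficiencies: 0.11 × 0.2 × 0.08 × 0.07 × 0.09 = 0.000011088
As a percentage: 0.000011088 × 100 = 0.00111%

0.00111%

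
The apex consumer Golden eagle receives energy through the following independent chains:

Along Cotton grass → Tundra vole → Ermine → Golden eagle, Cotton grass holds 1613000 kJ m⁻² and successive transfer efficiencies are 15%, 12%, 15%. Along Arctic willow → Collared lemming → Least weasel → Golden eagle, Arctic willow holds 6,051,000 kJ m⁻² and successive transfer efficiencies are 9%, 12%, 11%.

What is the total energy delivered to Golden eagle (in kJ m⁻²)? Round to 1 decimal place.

11543.7 kJ m⁻²

Via Cotton grass: 1613000 × 0.15 × 0.12 × 0.15 = 4355.1 kJ m⁻²
Via Arctic willow: 6051000 × 0.09 × 0.12 × 0.11 = 7188.588 kJ m⁻²
Total at Golden eagle: 4355.1 + 7188.588 = 11543.688 kJ m⁻²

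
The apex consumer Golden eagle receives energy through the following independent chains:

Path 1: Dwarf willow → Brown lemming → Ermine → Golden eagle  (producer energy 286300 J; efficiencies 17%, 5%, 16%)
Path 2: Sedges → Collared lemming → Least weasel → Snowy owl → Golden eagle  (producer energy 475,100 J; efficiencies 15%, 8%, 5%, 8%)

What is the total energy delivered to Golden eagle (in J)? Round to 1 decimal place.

412.2 J

Path 1: 286300 × 0.17 × 0.05 × 0.16 = 389.368 J
Path 2: 475100 × 0.15 × 0.08 × 0.05 × 0.08 = 22.8048 J
Total at Golden eagle: 389.368 + 22.8048 = 412.1728 J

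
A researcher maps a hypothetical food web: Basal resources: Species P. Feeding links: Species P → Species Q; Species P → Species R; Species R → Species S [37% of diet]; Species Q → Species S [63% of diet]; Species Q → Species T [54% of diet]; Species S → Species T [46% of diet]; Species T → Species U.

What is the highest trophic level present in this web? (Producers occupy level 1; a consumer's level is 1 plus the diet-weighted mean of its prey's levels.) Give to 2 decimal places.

Species Q: 1 + 1 = 2
Species R: 1 + 1 = 2
Species S: 1 + (0.37×2 + 0.63×2) = 3
Species T: 1 + (0.54×2 + 0.46×3) = 3.46
Species U: 1 + 3.46 = 4.46

4.46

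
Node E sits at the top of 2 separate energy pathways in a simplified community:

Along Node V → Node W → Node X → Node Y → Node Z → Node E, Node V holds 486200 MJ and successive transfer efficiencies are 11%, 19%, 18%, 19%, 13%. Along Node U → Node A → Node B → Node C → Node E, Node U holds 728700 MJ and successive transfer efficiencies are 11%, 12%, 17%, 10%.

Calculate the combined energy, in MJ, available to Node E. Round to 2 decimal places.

Via Node V: 486200 × 0.11 × 0.19 × 0.18 × 0.19 × 0.13 = 45.17838468 MJ
Via Node U: 728700 × 0.11 × 0.12 × 0.17 × 0.1 = 163.52028 MJ
Total at Node E: 45.17838468 + 163.52028 = 208.69866468 MJ

208.70 MJ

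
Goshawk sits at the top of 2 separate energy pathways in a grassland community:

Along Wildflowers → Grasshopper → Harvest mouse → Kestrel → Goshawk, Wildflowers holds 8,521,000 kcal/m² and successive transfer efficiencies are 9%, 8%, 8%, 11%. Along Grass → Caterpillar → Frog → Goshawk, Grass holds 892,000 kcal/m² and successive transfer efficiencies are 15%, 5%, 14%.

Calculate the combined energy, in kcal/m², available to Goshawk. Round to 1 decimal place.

1476.5 kcal/m²

Via Wildflowers: 8521000 × 0.09 × 0.08 × 0.08 × 0.11 = 539.89056 kcal/m²
Via Grass: 892000 × 0.15 × 0.05 × 0.14 = 936.6 kcal/m²
Total at Goshawk: 539.89056 + 936.6 = 1476.49056 kcal/m²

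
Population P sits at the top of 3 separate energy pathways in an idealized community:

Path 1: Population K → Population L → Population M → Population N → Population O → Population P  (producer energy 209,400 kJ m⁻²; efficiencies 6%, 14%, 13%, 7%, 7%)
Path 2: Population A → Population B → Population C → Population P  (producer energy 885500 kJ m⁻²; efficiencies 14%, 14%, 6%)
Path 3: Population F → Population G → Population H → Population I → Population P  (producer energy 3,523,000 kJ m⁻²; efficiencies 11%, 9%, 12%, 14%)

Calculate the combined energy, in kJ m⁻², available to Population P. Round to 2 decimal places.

1628.41 kJ m⁻²

Path 1: 209400 × 0.06 × 0.14 × 0.13 × 0.07 × 0.07 = 1.12045752 kJ m⁻²
Path 2: 885500 × 0.14 × 0.14 × 0.06 = 1041.348 kJ m⁻²
Path 3: 3523000 × 0.11 × 0.09 × 0.12 × 0.14 = 585.94536 kJ m⁻²
Total at Population P: 1.12045752 + 1041.348 + 585.94536 = 1628.41381752 kJ m⁻²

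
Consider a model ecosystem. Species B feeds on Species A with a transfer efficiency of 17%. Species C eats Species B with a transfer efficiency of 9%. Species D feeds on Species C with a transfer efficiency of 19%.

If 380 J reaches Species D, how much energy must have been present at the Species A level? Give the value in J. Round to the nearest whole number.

Cumulative transfer efficiency: 0.17 × 0.09 × 0.19 = 0.002907
Species A energy = 380 / 0.002907 = 130719 J

130719 J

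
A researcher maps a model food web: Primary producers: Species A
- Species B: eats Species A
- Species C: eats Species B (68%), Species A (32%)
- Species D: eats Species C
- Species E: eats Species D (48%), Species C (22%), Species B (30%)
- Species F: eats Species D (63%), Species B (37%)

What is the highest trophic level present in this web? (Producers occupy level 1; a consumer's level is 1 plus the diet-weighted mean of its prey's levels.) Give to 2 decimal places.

Species B: 1 + 1 = 2
Species C: 1 + (0.68×2 + 0.32×1) = 2.68
Species D: 1 + 2.68 = 3.68
Species E: 1 + (0.48×3.68 + 0.22×2.68 + 0.3×2) = 3.956
Species F: 1 + (0.63×3.68 + 0.37×2) = 4.0584

4.06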